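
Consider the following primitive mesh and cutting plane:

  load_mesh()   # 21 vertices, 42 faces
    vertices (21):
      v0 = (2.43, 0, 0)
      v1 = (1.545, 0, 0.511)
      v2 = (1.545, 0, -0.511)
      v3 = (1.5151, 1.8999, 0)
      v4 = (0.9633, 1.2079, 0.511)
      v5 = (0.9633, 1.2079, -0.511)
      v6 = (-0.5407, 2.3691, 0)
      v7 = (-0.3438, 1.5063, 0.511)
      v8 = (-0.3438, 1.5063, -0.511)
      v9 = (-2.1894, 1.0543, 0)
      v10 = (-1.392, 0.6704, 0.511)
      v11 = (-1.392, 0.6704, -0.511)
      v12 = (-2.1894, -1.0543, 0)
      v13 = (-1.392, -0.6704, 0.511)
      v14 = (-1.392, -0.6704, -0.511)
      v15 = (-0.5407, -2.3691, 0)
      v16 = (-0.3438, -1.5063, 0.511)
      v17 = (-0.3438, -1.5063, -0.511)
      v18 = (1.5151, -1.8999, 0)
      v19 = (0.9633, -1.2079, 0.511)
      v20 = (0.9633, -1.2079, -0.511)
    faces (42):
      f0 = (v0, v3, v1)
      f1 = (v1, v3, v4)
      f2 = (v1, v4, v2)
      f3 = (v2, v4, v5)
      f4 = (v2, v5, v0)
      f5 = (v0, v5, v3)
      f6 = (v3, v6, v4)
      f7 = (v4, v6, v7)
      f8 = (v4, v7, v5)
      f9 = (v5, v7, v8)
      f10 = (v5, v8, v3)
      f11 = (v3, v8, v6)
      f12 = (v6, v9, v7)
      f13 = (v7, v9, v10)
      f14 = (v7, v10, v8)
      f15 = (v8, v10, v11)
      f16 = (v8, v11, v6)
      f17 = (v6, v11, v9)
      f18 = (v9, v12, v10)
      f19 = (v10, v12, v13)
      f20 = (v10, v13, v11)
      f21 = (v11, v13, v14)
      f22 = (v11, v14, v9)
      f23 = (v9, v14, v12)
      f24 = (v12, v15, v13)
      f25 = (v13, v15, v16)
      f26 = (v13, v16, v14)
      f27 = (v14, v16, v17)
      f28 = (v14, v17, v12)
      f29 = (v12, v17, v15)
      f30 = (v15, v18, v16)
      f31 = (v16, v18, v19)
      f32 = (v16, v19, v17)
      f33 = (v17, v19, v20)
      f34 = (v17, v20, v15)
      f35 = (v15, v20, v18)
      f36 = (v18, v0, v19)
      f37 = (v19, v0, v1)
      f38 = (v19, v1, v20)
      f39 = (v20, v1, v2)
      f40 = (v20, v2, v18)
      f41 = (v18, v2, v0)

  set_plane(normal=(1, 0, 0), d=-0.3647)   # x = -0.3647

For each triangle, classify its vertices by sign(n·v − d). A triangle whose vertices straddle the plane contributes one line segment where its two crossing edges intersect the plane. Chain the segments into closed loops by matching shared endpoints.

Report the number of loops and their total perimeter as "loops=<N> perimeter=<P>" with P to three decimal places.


Straddling triangles (16 of 42):
  (v3,v6,v4) [+-+] → (-0.3647, 2.32893, 0)–(-0.3647, 2.23321, 0.0597979)  len=0.1129
  (v4,v6,v7) [+-+] → (-0.3647, 2.23321, 0.0597979)–(-0.3647, 1.59788, 0.45676)  len=0.7492
  (v3,v8,v6) [++-] → (-0.3647, 1.59788, -0.45676)–(-0.3647, 2.32893, 0)  len=0.8620
  (v6,v9,v7) [--+] → (-0.3647, 1.50118, 0.505213)–(-0.3647, 1.59788, 0.45676)  len=0.1082
  (v7,v9,v10) [+--] → (-0.3647, 1.50118, 0.505213)–(-0.3647, 1.48963, 0.511)  len=0.0129
  (v7,v10,v8) [+-+] → (-0.3647, 1.48963, 0.511)–(-0.3647, 1.48963, -0.490622)  len=1.0016
  (v8,v10,v11) [+--] → (-0.3647, 1.48963, -0.490622)–(-0.3647, 1.48963, -0.511)  len=0.0204
  (v8,v11,v6) [+--] → (-0.3647, 1.48963, -0.511)–(-0.3647, 1.59788, -0.45676)  len=0.1211
  (v13,v15,v16) [--+] → (-0.3647, -1.59788, 0.45676)–(-0.3647, -1.48963, 0.511)  len=0.1211
  (v13,v16,v14) [-+-] → (-0.3647, -1.48963, 0.511)–(-0.3647, -1.48963, 0.490622)  len=0.0204
  (v14,v16,v17) [-++] → (-0.3647, -1.48963, 0.490622)–(-0.3647, -1.48963, -0.511)  len=1.0016
  (v14,v17,v12) [-+-] → (-0.3647, -1.48963, -0.511)–(-0.3647, -1.50118, -0.505213)  len=0.0129
  (v12,v17,v15) [-+-] → (-0.3647, -1.50118, -0.505213)–(-0.3647, -1.59788, -0.45676)  len=0.1082
  (v15,v18,v16) [-++] → (-0.3647, -2.32893, 0)–(-0.3647, -1.59788, 0.45676)  len=0.8620
  (v17,v20,v15) [++-] → (-0.3647, -2.23321, -0.0597979)–(-0.3647, -1.59788, -0.45676)  len=0.7492
  (v15,v20,v18) [-++] → (-0.3647, -2.23321, -0.0597979)–(-0.3647, -2.32893, 0)  len=0.1129

Chained into 2 loop(s):
  loop 1: 8 segments, perimeter = 2.9882
  loop 2: 8 segments, perimeter = 2.9882
Total perimeter = 5.976

loops=2 perimeter=5.976


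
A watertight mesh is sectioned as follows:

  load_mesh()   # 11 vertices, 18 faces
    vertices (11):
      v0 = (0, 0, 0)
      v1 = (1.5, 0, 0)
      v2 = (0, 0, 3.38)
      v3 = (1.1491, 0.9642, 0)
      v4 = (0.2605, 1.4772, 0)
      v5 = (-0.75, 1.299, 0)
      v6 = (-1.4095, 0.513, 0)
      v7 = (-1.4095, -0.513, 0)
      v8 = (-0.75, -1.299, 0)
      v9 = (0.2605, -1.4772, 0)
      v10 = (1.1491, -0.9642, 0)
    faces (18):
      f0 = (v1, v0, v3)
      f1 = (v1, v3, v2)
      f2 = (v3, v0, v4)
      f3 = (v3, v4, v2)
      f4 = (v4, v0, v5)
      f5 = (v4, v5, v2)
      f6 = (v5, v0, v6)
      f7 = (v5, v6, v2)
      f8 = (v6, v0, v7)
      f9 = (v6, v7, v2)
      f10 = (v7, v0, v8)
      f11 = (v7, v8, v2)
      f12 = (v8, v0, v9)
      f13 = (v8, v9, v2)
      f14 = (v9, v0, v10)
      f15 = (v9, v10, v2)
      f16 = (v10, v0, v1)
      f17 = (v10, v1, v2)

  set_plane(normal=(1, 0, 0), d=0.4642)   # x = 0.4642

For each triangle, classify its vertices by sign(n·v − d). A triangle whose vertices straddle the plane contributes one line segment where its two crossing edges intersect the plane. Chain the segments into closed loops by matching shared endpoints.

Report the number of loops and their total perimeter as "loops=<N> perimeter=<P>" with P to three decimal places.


loops=1 perimeter=8.199

Straddling triangles (8 of 18):
  (v1,v0,v3) [+-+] → (0.4642, 0, 0)–(0.4642, 0.389506, 0)  len=0.3895
  (v1,v3,v2) [++-] → (0.4642, 0.389506, 2.01459)–(0.4642, 0, 2.334)  len=0.5037
  (v3,v0,v4) [+--] → (0.4642, 0.389506, 0)–(0.4642, 1.3596, 0)  len=0.9701
  (v3,v4,v2) [+--] → (0.4642, 1.3596, 0)–(0.4642, 0.389506, 2.01459)  len=2.2360
  (v9,v0,v10) [--+] → (0.4642, -0.389506, 0)–(0.4642, -1.3596, 0)  len=0.9701
  (v9,v10,v2) [-+-] → (0.4642, -1.3596, 0)–(0.4642, -0.389506, 2.01459)  len=2.2360
  (v10,v0,v1) [+-+] → (0.4642, -0.389506, 0)–(0.4642, 0, 0)  len=0.3895
  (v10,v1,v2) [++-] → (0.4642, 0, 2.334)–(0.4642, -0.389506, 2.01459)  len=0.5037

Chained into 1 loop(s):
  loop 1: 8 segments, perimeter = 8.1986
Total perimeter = 8.199


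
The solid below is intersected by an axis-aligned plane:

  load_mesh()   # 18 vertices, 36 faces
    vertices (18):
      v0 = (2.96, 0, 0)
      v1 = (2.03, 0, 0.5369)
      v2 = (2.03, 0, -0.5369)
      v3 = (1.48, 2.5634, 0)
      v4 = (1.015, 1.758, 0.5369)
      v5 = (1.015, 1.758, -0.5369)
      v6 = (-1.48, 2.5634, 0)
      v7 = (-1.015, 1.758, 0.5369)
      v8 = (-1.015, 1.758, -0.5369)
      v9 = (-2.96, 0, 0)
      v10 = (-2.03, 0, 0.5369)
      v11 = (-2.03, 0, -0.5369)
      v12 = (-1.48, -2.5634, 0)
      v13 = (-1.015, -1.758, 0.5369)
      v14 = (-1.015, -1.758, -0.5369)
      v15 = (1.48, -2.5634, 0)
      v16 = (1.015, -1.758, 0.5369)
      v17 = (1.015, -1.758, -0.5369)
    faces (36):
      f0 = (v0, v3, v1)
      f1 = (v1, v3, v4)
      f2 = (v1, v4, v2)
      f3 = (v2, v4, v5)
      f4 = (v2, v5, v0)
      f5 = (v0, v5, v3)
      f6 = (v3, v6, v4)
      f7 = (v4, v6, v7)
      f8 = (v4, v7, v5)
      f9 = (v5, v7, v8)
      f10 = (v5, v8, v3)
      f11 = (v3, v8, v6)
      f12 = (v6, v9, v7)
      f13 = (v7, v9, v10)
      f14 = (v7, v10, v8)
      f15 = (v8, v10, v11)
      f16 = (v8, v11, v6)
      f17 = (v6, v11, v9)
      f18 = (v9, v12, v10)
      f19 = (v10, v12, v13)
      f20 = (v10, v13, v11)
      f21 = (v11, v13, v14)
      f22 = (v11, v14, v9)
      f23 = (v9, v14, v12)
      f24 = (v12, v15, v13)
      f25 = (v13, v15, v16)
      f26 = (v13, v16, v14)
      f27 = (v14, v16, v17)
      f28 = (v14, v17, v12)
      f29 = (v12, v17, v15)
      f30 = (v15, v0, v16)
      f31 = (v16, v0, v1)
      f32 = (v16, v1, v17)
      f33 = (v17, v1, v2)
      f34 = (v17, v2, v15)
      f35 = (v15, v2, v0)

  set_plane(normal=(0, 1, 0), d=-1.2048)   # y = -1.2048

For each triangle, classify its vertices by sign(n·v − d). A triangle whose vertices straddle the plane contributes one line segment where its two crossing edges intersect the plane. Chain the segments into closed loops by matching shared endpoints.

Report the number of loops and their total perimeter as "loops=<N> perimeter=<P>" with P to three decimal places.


Straddling triangles (12 of 36):
  (v9,v12,v10) [+-+] → (-2.2644, -1.2048, 0)–(-1.7715, -1.2048, 0.284557)  len=0.5691
  (v10,v12,v13) [+--] → (-1.7715, -1.2048, 0.284557)–(-1.3344, -1.2048, 0.5369)  len=0.5047
  (v10,v13,v11) [+-+] → (-1.3344, -1.2048, 0.5369)–(-1.3344, -1.2048, 0.199001)  len=0.3379
  (v11,v13,v14) [+--] → (-1.3344, -1.2048, 0.199001)–(-1.3344, -1.2048, -0.5369)  len=0.7359
  (v11,v14,v9) [+-+] → (-1.3344, -1.2048, -0.5369)–(-1.62704, -1.2048, -0.367951)  len=0.3379
  (v9,v14,v12) [+--] → (-1.62704, -1.2048, -0.367951)–(-2.2644, -1.2048, 0)  len=0.7359
  (v15,v0,v16) [-+-] → (2.2644, -1.2048, 0)–(1.62704, -1.2048, 0.367951)  len=0.7359
  (v16,v0,v1) [-++] → (1.62704, -1.2048, 0.367951)–(1.3344, -1.2048, 0.5369)  len=0.3379
  (v16,v1,v17) [-+-] → (1.3344, -1.2048, 0.5369)–(1.3344, -1.2048, -0.199001)  len=0.7359
  (v17,v1,v2) [-++] → (1.3344, -1.2048, -0.199001)–(1.3344, -1.2048, -0.5369)  len=0.3379
  (v17,v2,v15) [-+-] → (1.3344, -1.2048, -0.5369)–(1.7715, -1.2048, -0.284557)  len=0.5047
  (v15,v2,v0) [-++] → (1.7715, -1.2048, -0.284557)–(2.2644, -1.2048, 0)  len=0.5691

Chained into 2 loop(s):
  loop 1: 6 segments, perimeter = 3.2215
  loop 2: 6 segments, perimeter = 3.2215
Total perimeter = 6.443

loops=2 perimeter=6.443


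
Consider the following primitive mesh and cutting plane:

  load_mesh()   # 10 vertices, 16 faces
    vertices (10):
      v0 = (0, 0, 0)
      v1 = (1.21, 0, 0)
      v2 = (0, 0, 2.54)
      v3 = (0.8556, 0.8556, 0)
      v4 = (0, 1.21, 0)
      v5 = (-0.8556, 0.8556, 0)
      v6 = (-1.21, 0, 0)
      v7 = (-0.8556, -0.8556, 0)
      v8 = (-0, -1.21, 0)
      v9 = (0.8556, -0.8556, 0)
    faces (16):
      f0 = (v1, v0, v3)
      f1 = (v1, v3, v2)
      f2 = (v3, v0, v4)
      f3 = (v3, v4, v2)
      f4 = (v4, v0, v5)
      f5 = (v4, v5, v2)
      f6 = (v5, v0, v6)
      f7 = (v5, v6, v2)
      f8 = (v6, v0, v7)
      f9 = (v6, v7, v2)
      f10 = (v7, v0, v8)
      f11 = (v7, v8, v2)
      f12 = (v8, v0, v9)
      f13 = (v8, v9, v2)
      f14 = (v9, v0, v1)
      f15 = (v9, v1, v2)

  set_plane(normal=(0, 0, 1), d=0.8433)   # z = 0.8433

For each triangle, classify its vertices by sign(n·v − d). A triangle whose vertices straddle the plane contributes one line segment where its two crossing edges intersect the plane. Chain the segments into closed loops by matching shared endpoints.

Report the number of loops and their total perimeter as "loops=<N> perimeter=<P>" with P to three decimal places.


Straddling triangles (8 of 16):
  (v1,v3,v2) [--+] → (0.571534, 0.571534, 0.8433)–(0.80827, 0, 0.8433)  len=0.6186
  (v3,v4,v2) [--+] → (0, 0.80827, 0.8433)–(0.571534, 0.571534, 0.8433)  len=0.6186
  (v4,v5,v2) [--+] → (-0.571534, 0.571534, 0.8433)–(0, 0.80827, 0.8433)  len=0.6186
  (v5,v6,v2) [--+] → (-0.80827, 0, 0.8433)–(-0.571534, 0.571534, 0.8433)  len=0.6186
  (v6,v7,v2) [--+] → (-0.571534, -0.571534, 0.8433)–(-0.80827, 0, 0.8433)  len=0.6186
  (v7,v8,v2) [--+] → (0, -0.80827, 0.8433)–(-0.571534, -0.571534, 0.8433)  len=0.6186
  (v8,v9,v2) [--+] → (0.571534, -0.571534, 0.8433)–(0, -0.80827, 0.8433)  len=0.6186
  (v9,v1,v2) [--+] → (0.80827, 0, 0.8433)–(0.571534, -0.571534, 0.8433)  len=0.6186

Chained into 1 loop(s):
  loop 1: 8 segments, perimeter = 4.9490
Total perimeter = 4.949

loops=1 perimeter=4.949


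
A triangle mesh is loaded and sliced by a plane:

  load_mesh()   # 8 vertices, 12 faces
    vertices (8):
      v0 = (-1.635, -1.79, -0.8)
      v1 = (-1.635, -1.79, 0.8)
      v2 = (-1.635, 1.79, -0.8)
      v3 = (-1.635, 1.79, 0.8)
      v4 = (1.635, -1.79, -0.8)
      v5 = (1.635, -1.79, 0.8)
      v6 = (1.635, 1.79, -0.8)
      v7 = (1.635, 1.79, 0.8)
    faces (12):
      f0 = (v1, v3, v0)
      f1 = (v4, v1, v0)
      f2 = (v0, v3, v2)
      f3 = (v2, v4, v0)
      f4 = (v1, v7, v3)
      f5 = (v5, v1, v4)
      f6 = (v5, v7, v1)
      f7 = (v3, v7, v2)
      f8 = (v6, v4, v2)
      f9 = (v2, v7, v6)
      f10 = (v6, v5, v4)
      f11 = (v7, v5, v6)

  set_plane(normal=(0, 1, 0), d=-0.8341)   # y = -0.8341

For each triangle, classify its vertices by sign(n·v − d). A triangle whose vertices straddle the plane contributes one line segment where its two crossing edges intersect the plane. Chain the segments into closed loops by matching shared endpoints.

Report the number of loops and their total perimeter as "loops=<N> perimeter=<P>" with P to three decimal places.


loops=1 perimeter=9.740

Straddling triangles (8 of 12):
  (v1,v3,v0) [-+-] → (-1.635, -0.8341, 0.8)–(-1.635, -0.8341, -0.372782)  len=1.1728
  (v0,v3,v2) [-++] → (-1.635, -0.8341, -0.372782)–(-1.635, -0.8341, -0.8)  len=0.4272
  (v2,v4,v0) [+--] → (0.761873, -0.8341, -0.8)–(-1.635, -0.8341, -0.8)  len=2.3969
  (v1,v7,v3) [-++] → (-0.761873, -0.8341, 0.8)–(-1.635, -0.8341, 0.8)  len=0.8731
  (v5,v7,v1) [-+-] → (1.635, -0.8341, 0.8)–(-0.761873, -0.8341, 0.8)  len=2.3969
  (v6,v4,v2) [+-+] → (1.635, -0.8341, -0.8)–(0.761873, -0.8341, -0.8)  len=0.8731
  (v6,v5,v4) [+--] → (1.635, -0.8341, 0.372782)–(1.635, -0.8341, -0.8)  len=1.1728
  (v7,v5,v6) [+-+] → (1.635, -0.8341, 0.8)–(1.635, -0.8341, 0.372782)  len=0.4272

Chained into 1 loop(s):
  loop 1: 8 segments, perimeter = 9.7400
Total perimeter = 9.740


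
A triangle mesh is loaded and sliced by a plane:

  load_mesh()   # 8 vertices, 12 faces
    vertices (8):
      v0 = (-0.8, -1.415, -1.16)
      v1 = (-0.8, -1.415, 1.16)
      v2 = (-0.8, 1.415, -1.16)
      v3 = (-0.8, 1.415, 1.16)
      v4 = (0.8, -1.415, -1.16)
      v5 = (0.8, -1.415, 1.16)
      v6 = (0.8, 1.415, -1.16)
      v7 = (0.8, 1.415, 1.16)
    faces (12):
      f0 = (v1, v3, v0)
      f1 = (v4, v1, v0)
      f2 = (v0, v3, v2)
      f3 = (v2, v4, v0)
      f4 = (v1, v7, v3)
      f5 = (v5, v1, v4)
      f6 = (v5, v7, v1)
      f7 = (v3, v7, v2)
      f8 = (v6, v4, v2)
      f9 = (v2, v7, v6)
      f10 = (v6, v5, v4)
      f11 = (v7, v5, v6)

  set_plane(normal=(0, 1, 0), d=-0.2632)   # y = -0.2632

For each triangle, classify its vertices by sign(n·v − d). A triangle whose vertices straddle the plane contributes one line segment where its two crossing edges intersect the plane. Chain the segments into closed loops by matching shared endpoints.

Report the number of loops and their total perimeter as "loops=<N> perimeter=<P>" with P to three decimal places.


loops=1 perimeter=7.840

Straddling triangles (8 of 12):
  (v1,v3,v0) [-+-] → (-0.8, -0.2632, 1.16)–(-0.8, -0.2632, -0.215768)  len=1.3758
  (v0,v3,v2) [-++] → (-0.8, -0.2632, -0.215768)–(-0.8, -0.2632, -1.16)  len=0.9442
  (v2,v4,v0) [+--] → (0.148806, -0.2632, -1.16)–(-0.8, -0.2632, -1.16)  len=0.9488
  (v1,v7,v3) [-++] → (-0.148806, -0.2632, 1.16)–(-0.8, -0.2632, 1.16)  len=0.6512
  (v5,v7,v1) [-+-] → (0.8, -0.2632, 1.16)–(-0.148806, -0.2632, 1.16)  len=0.9488
  (v6,v4,v2) [+-+] → (0.8, -0.2632, -1.16)–(0.148806, -0.2632, -1.16)  len=0.6512
  (v6,v5,v4) [+--] → (0.8, -0.2632, 0.215768)–(0.8, -0.2632, -1.16)  len=1.3758
  (v7,v5,v6) [+-+] → (0.8, -0.2632, 1.16)–(0.8, -0.2632, 0.215768)  len=0.9442

Chained into 1 loop(s):
  loop 1: 8 segments, perimeter = 7.8400
Total perimeter = 7.840


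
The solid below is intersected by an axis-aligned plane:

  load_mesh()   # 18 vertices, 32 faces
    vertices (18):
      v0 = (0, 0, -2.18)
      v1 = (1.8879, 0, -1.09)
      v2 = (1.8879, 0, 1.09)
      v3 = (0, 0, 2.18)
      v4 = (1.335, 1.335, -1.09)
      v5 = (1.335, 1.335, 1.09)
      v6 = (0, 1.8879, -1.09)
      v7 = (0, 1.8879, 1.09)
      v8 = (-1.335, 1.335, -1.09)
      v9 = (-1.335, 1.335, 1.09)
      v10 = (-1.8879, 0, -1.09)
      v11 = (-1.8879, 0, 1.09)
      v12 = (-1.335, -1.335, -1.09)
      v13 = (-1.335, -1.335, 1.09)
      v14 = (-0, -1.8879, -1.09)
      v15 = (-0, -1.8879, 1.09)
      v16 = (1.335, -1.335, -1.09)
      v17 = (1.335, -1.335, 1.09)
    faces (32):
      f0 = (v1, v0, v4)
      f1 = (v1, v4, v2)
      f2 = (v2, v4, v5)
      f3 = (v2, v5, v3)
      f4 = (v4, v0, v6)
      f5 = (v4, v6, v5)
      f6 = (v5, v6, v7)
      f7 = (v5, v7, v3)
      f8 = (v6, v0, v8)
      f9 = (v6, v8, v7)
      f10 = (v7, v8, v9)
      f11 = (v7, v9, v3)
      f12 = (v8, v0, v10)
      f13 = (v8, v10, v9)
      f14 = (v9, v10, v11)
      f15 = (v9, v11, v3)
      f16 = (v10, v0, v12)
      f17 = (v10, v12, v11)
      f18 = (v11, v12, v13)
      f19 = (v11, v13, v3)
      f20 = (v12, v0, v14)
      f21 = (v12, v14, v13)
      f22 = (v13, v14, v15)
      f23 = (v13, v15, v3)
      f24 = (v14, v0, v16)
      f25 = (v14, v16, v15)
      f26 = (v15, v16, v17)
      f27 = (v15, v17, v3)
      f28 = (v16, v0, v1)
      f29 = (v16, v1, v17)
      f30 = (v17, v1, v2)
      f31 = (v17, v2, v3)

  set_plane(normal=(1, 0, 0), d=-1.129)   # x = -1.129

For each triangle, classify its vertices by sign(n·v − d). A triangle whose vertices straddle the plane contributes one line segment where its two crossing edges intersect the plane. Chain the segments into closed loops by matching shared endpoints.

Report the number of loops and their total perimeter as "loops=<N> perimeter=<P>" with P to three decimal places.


Straddling triangles (12 of 32):
  (v6,v0,v8) [++-] → (-1.129, 1.129, -1.25819)–(-1.129, 1.42032, -1.09)  len=0.3364
  (v6,v8,v7) [+-+] → (-1.129, 1.42032, -1.09)–(-1.129, 1.42032, -0.75361)  len=0.3364
  (v7,v8,v9) [+--] → (-1.129, 1.42032, -0.75361)–(-1.129, 1.42032, 1.09)  len=1.8436
  (v7,v9,v3) [+-+] → (-1.129, 1.42032, 1.09)–(-1.129, 1.129, 1.25819)  len=0.3364
  (v8,v0,v10) [-+-] → (-1.129, 1.129, -1.25819)–(-1.129, 0, -1.52816)  len=1.1608
  (v9,v11,v3) [--+] → (-1.129, 0, 1.52816)–(-1.129, 1.129, 1.25819)  len=1.1608
  (v10,v0,v12) [-+-] → (-1.129, 0, -1.52816)–(-1.129, -1.129, -1.25819)  len=1.1608
  (v11,v13,v3) [--+] → (-1.129, -1.129, 1.25819)–(-1.129, 0, 1.52816)  len=1.1608
  (v12,v0,v14) [-++] → (-1.129, -1.129, -1.25819)–(-1.129, -1.42032, -1.09)  len=0.3364
  (v12,v14,v13) [-+-] → (-1.129, -1.42032, -1.09)–(-1.129, -1.42032, 0.75361)  len=1.8436
  (v13,v14,v15) [-++] → (-1.129, -1.42032, 0.75361)–(-1.129, -1.42032, 1.09)  len=0.3364
  (v13,v15,v3) [-++] → (-1.129, -1.42032, 1.09)–(-1.129, -1.129, 1.25819)  len=0.3364

Chained into 1 loop(s):
  loop 1: 12 segments, perimeter = 10.3489
Total perimeter = 10.349

loops=1 perimeter=10.349


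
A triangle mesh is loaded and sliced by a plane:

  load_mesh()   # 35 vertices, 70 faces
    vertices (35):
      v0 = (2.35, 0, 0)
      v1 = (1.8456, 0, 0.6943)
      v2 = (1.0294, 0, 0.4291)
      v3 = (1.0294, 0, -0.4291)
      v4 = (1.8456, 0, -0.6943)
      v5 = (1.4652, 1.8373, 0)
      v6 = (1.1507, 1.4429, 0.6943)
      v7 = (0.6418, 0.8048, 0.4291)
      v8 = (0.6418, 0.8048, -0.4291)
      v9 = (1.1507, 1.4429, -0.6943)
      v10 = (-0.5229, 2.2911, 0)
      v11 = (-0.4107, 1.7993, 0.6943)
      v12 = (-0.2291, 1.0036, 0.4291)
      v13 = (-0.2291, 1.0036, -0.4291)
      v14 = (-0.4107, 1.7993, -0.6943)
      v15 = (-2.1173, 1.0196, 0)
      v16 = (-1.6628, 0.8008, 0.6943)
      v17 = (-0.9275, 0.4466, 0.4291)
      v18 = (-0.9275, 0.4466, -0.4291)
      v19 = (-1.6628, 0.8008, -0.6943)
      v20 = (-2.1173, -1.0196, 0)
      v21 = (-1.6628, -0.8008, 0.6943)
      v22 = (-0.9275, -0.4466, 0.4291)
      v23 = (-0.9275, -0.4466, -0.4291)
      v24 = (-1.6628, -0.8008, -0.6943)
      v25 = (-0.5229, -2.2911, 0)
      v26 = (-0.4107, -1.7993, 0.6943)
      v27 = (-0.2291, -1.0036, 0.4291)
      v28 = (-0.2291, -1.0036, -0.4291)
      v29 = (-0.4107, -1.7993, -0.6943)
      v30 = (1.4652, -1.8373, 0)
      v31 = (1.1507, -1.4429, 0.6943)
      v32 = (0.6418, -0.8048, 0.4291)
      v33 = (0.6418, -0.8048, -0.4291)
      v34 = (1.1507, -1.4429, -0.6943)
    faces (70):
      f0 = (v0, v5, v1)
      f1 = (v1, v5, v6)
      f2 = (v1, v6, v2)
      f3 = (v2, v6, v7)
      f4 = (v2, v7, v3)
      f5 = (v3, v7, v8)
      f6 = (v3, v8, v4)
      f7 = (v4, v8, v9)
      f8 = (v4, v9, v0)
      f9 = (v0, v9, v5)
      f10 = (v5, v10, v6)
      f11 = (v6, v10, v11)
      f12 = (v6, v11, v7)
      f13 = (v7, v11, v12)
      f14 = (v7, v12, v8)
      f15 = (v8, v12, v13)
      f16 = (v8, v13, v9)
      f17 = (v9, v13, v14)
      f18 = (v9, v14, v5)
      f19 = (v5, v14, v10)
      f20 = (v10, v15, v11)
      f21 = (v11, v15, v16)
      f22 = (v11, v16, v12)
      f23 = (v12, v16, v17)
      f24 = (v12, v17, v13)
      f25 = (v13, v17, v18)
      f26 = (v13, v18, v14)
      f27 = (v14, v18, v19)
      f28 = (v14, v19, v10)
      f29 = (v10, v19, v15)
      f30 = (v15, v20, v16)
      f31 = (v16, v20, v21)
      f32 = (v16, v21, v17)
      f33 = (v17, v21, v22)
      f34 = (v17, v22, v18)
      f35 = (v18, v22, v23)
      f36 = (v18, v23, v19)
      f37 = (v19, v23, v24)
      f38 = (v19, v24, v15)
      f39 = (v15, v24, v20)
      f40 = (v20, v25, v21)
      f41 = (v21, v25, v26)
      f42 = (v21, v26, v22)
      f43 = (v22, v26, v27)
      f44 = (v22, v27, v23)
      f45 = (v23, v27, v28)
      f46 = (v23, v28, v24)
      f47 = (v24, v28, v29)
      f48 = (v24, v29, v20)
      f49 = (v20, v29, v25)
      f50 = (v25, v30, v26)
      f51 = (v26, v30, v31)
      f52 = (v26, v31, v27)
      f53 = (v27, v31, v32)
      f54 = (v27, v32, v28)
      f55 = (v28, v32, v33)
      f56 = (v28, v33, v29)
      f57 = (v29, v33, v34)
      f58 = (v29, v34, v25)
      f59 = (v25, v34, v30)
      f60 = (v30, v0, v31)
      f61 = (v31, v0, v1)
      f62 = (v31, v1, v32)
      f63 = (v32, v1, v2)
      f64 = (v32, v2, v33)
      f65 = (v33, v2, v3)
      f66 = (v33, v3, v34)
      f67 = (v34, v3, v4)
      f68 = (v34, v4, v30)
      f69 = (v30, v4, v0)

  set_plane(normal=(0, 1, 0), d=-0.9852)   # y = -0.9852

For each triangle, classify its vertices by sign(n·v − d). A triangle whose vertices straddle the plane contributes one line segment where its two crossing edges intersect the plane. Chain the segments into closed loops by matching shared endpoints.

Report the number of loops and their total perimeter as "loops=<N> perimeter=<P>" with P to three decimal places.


Straddling triangles (24 of 70):
  (v15,v20,v16) [+-+] → (-2.1173, -0.9852, 0)–(-2.10871, -0.9852, 0.0131201)  len=0.0157
  (v16,v20,v21) [+-+] → (-2.10871, -0.9852, 0.0131201)–(-2.04584, -0.9852, 0.109159)  len=0.1148
  (v15,v24,v20) [++-] → (-2.04584, -0.9852, -0.109159)–(-2.1173, -0.9852, 0)  len=0.1305
  (v20,v25,v21) [--+] → (-1.52176, -0.9852, 0.608392)–(-2.04584, -0.9852, 0.109159)  len=0.7238
  (v21,v25,v26) [+--] → (-1.52176, -0.9852, 0.608392)–(-1.43157, -0.9852, 0.6943)  len=0.1246
  (v21,v26,v22) [+-+] → (-1.43157, -0.9852, 0.6943)–(-0.721727, -0.9852, 0.534694)  len=0.7276
  (v22,v26,v27) [+--] → (-0.721727, -0.9852, 0.534694)–(-0.252171, -0.9852, 0.4291)  len=0.4813
  (v22,v27,v23) [+-+] → (-0.252171, -0.9852, 0.4291)–(-0.252171, -0.9852, 0.40075)  len=0.0283
  (v23,v27,v28) [+--] → (-0.252171, -0.9852, 0.40075)–(-0.252171, -0.9852, -0.4291)  len=0.8299
  (v23,v28,v24) [+-+] → (-0.252171, -0.9852, -0.4291)–(-0.359179, -0.9852, -0.453162)  len=0.1097
  (v24,v28,v29) [+--] → (-0.359179, -0.9852, -0.453162)–(-1.43157, -0.9852, -0.6943)  len=1.0992
  (v24,v29,v20) [+--] → (-1.43157, -0.9852, -0.6943)–(-2.04584, -0.9852, -0.109159)  len=0.8484
  (v27,v31,v32) [--+] → (0.785673, -0.9852, 0.504076)–(-0.148494, -0.9852, 0.4291)  len=0.9372
  (v27,v32,v28) [-+-] → (-0.148494, -0.9852, 0.4291)–(-0.148494, -0.9852, -0.349669)  len=0.7788
  (v28,v32,v33) [-++] → (-0.148494, -0.9852, -0.349669)–(-0.148494, -0.9852, -0.4291)  len=0.0794
  (v28,v33,v29) [-+-] → (-0.148494, -0.9852, -0.4291)–(0.450879, -0.9852, -0.477207)  len=0.6013
  (v29,v33,v34) [-+-] → (0.450879, -0.9852, -0.477207)–(0.785673, -0.9852, -0.504076)  len=0.3359
  (v30,v0,v31) [-+-] → (1.87555, -0.9852, 0)–(1.53113, -0.9852, 0.474062)  len=0.5860
  (v31,v0,v1) [-++] → (1.53113, -0.9852, 0.474062)–(1.37113, -0.9852, 0.6943)  len=0.2722
  (v31,v1,v32) [-++] → (1.37113, -0.9852, 0.6943)–(0.785673, -0.9852, 0.504076)  len=0.6156
  (v33,v3,v34) [++-] → (1.11222, -0.9852, -0.610176)–(0.785673, -0.9852, -0.504076)  len=0.3434
  (v34,v3,v4) [-++] → (1.11222, -0.9852, -0.610176)–(1.37113, -0.9852, -0.6943)  len=0.2722
  (v34,v4,v30) [-+-] → (1.37113, -0.9852, -0.6943)–(1.64162, -0.9852, -0.322001)  len=0.4602
  (v30,v4,v0) [-++] → (1.64162, -0.9852, -0.322001)–(1.87555, -0.9852, 0)  len=0.3980

Chained into 2 loop(s):
  loop 1: 12 segments, perimeter = 5.2336
  loop 2: 12 segments, perimeter = 5.6801
Total perimeter = 10.914

loops=2 perimeter=10.914


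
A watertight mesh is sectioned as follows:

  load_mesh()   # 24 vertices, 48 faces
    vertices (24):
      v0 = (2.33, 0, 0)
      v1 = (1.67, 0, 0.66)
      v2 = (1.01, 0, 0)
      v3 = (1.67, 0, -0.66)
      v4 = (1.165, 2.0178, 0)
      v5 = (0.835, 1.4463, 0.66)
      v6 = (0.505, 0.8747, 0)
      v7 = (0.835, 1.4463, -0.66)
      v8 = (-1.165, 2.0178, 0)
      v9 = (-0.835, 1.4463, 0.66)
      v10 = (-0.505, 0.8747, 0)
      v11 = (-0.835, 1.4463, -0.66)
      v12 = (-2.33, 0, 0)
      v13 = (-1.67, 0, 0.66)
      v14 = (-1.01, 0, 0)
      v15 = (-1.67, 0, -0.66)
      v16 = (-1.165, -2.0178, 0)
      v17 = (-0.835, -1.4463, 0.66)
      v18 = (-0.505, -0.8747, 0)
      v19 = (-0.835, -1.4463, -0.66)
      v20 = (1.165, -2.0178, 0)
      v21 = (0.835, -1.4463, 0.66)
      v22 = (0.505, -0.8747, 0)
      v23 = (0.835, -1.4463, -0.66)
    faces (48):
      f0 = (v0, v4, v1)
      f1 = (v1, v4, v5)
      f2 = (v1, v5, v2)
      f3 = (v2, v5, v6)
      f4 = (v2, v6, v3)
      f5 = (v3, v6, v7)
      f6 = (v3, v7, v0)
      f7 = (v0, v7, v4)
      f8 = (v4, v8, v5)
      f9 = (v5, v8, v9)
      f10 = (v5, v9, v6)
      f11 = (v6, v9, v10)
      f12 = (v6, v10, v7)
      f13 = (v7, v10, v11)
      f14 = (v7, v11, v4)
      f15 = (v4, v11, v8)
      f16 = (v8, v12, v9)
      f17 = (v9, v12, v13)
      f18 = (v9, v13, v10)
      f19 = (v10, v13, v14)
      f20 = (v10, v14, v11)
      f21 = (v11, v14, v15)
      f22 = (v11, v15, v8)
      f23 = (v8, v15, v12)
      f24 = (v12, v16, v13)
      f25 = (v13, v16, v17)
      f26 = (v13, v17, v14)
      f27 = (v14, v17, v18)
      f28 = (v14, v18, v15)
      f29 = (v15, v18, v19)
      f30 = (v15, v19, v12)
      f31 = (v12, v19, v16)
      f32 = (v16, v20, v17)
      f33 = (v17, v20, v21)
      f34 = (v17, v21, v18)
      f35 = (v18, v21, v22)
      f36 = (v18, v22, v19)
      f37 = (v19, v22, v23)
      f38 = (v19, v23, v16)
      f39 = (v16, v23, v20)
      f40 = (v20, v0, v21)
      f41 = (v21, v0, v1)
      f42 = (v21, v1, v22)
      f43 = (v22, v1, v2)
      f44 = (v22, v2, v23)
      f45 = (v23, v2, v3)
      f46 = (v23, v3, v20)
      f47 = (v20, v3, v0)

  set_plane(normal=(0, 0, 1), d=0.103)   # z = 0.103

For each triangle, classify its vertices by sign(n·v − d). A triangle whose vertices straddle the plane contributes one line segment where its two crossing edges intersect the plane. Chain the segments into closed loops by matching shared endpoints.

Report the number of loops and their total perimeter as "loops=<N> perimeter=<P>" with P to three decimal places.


loops=2 perimeter=20.040

Straddling triangles (24 of 48):
  (v0,v4,v1) [--+] → (1.24381, 1.7029, 0.103)–(2.227, 0, 0.103)  len=1.9664
  (v1,v4,v5) [+-+] → (1.24381, 1.7029, 0.103)–(1.1135, 1.92861, 0.103)  len=0.2606
  (v1,v5,v2) [++-] → (0.982689, 0.22571, 0.103)–(1.113, 0, 0.103)  len=0.2606
  (v2,v5,v6) [-+-] → (0.982689, 0.22571, 0.103)–(0.5565, 0.963904, 0.103)  len=0.8524
  (v4,v8,v5) [--+] → (-0.852879, 1.92861, 0.103)–(1.1135, 1.92861, 0.103)  len=1.9664
  (v5,v8,v9) [+-+] → (-0.852879, 1.92861, 0.103)–(-1.1135, 1.92861, 0.103)  len=0.2606
  (v5,v9,v6) [++-] → (0.295879, 0.963904, 0.103)–(0.5565, 0.963904, 0.103)  len=0.2606
  (v6,v9,v10) [-+-] → (0.295879, 0.963904, 0.103)–(-0.5565, 0.963904, 0.103)  len=0.8524
  (v8,v12,v9) [--+] → (-2.09669, 0.22571, 0.103)–(-1.1135, 1.92861, 0.103)  len=1.9664
  (v9,v12,v13) [+-+] → (-2.09669, 0.22571, 0.103)–(-2.227, 0, 0.103)  len=0.2606
  (v9,v13,v10) [++-] → (-0.686811, 0.738194, 0.103)–(-0.5565, 0.963904, 0.103)  len=0.2606
  (v10,v13,v14) [-+-] → (-0.686811, 0.738194, 0.103)–(-1.113, 0, 0.103)  len=0.8524
  (v12,v16,v13) [--+] → (-1.24381, -1.7029, 0.103)–(-2.227, 0, 0.103)  len=1.9664
  (v13,v16,v17) [+-+] → (-1.24381, -1.7029, 0.103)–(-1.1135, -1.92861, 0.103)  len=0.2606
  (v13,v17,v14) [++-] → (-0.982689, -0.22571, 0.103)–(-1.113, 0, 0.103)  len=0.2606
  (v14,v17,v18) [-+-] → (-0.982689, -0.22571, 0.103)–(-0.5565, -0.963904, 0.103)  len=0.8524
  (v16,v20,v17) [--+] → (0.852879, -1.92861, 0.103)–(-1.1135, -1.92861, 0.103)  len=1.9664
  (v17,v20,v21) [+-+] → (0.852879, -1.92861, 0.103)–(1.1135, -1.92861, 0.103)  len=0.2606
  (v17,v21,v18) [++-] → (-0.295879, -0.963904, 0.103)–(-0.5565, -0.963904, 0.103)  len=0.2606
  (v18,v21,v22) [-+-] → (-0.295879, -0.963904, 0.103)–(0.5565, -0.963904, 0.103)  len=0.8524
  (v20,v0,v21) [--+] → (2.09669, -0.22571, 0.103)–(1.1135, -1.92861, 0.103)  len=1.9664
  (v21,v0,v1) [+-+] → (2.09669, -0.22571, 0.103)–(2.227, 0, 0.103)  len=0.2606
  (v21,v1,v22) [++-] → (0.686811, -0.738194, 0.103)–(0.5565, -0.963904, 0.103)  len=0.2606
  (v22,v1,v2) [-+-] → (0.686811, -0.738194, 0.103)–(1.113, 0, 0.103)  len=0.8524

Chained into 2 loop(s):
  loop 1: 12 segments, perimeter = 13.3619
  loop 2: 12 segments, perimeter = 6.6781
Total perimeter = 20.040


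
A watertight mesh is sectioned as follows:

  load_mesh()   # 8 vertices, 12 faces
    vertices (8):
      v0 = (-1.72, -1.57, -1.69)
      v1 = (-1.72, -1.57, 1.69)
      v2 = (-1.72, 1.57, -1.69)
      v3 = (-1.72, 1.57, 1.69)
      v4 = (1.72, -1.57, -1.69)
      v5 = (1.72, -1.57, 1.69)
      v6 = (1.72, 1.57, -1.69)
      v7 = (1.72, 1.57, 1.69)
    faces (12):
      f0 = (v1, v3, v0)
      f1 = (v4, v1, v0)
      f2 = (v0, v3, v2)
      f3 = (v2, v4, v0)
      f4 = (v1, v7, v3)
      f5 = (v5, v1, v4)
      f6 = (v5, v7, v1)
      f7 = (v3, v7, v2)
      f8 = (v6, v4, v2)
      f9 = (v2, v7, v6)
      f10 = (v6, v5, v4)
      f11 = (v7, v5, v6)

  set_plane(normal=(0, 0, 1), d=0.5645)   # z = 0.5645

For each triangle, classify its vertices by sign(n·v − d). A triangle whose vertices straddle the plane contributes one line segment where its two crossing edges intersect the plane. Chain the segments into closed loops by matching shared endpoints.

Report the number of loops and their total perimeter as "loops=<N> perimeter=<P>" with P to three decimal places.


Straddling triangles (8 of 12):
  (v1,v3,v0) [++-] → (-1.72, 0.524417, 0.5645)–(-1.72, -1.57, 0.5645)  len=2.0944
  (v4,v1,v0) [-+-] → (-0.574521, -1.57, 0.5645)–(-1.72, -1.57, 0.5645)  len=1.1455
  (v0,v3,v2) [-+-] → (-1.72, 0.524417, 0.5645)–(-1.72, 1.57, 0.5645)  len=1.0456
  (v5,v1,v4) [++-] → (-0.574521, -1.57, 0.5645)–(1.72, -1.57, 0.5645)  len=2.2945
  (v3,v7,v2) [++-] → (0.574521, 1.57, 0.5645)–(-1.72, 1.57, 0.5645)  len=2.2945
  (v2,v7,v6) [-+-] → (0.574521, 1.57, 0.5645)–(1.72, 1.57, 0.5645)  len=1.1455
  (v6,v5,v4) [-+-] → (1.72, -0.524417, 0.5645)–(1.72, -1.57, 0.5645)  len=1.0456
  (v7,v5,v6) [++-] → (1.72, -0.524417, 0.5645)–(1.72, 1.57, 0.5645)  len=2.0944

Chained into 1 loop(s):
  loop 1: 8 segments, perimeter = 13.1600
Total perimeter = 13.160

loops=1 perimeter=13.160


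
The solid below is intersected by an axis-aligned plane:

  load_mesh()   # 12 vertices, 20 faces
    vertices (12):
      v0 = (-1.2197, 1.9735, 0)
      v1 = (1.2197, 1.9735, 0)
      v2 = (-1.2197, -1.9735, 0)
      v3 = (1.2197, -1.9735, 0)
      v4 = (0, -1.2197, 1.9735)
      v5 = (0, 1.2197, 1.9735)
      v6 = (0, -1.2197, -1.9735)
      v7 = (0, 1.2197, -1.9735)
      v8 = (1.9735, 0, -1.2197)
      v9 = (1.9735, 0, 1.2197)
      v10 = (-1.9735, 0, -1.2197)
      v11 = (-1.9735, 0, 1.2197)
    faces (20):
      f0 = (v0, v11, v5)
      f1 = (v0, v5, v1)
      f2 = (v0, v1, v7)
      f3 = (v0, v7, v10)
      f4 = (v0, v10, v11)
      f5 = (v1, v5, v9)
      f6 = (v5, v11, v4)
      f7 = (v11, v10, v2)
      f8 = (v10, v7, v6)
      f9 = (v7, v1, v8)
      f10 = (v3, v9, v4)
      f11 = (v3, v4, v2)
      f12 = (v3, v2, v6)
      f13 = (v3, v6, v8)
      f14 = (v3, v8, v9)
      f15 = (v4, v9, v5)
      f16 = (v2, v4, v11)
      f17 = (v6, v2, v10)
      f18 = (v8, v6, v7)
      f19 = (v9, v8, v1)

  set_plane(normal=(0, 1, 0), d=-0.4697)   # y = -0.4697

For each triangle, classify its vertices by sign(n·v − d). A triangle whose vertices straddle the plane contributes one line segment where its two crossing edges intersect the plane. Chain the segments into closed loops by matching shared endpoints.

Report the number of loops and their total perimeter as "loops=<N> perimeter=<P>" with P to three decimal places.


Straddling triangles (10 of 20):
  (v5,v11,v4) [++-] → (-1.21352, -0.4697, 1.50998)–(0, -0.4697, 1.9735)  len=1.2990
  (v11,v10,v2) [++-] → (-1.79409, -0.4697, -0.929407)–(-1.79409, -0.4697, 0.929407)  len=1.8588
  (v10,v7,v6) [++-] → (0, -0.4697, -1.9735)–(-1.21352, -0.4697, -1.50998)  len=1.2990
  (v3,v9,v4) [-+-] → (1.79409, -0.4697, 0.929407)–(1.21352, -0.4697, 1.50998)  len=0.8211
  (v3,v6,v8) [--+] → (1.21352, -0.4697, -1.50998)–(1.79409, -0.4697, -0.929407)  len=0.8211
  (v3,v8,v9) [-++] → (1.79409, -0.4697, -0.929407)–(1.79409, -0.4697, 0.929407)  len=1.8588
  (v4,v9,v5) [-++] → (1.21352, -0.4697, 1.50998)–(0, -0.4697, 1.9735)  len=1.2990
  (v2,v4,v11) [--+] → (-1.21352, -0.4697, 1.50998)–(-1.79409, -0.4697, 0.929407)  len=0.8211
  (v6,v2,v10) [--+] → (-1.79409, -0.4697, -0.929407)–(-1.21352, -0.4697, -1.50998)  len=0.8211
  (v8,v6,v7) [+-+] → (1.21352, -0.4697, -1.50998)–(0, -0.4697, -1.9735)  len=1.2990

Chained into 1 loop(s):
  loop 1: 10 segments, perimeter = 12.1980
Total perimeter = 12.198

loops=1 perimeter=12.198


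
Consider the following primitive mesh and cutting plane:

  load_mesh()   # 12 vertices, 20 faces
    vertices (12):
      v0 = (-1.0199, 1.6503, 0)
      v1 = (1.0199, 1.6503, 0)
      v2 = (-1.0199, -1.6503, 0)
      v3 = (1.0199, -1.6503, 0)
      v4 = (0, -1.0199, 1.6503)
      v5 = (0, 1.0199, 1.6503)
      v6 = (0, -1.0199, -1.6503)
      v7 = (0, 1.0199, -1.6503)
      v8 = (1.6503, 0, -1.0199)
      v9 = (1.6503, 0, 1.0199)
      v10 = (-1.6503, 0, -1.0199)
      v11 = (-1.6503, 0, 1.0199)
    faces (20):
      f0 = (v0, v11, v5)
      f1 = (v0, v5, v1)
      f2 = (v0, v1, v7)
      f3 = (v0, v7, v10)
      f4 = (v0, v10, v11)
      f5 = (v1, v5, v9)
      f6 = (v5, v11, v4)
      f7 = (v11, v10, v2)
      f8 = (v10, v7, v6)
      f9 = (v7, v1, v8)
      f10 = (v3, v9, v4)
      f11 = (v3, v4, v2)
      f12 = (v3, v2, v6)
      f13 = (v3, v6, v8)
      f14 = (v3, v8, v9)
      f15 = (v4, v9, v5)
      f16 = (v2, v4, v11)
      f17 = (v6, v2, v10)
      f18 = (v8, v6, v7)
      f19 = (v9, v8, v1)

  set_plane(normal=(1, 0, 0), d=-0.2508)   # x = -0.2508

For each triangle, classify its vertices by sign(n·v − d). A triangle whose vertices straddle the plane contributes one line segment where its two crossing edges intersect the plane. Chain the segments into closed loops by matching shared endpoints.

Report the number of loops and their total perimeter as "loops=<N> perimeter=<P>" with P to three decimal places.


loops=1 perimeter=10.542

Straddling triangles (10 of 20):
  (v0,v11,v5) [--+] → (-0.2508, 0.864903, 1.5545)–(-0.2508, 1.17492, 1.24448)  len=0.4384
  (v0,v5,v1) [-++] → (-0.2508, 1.17492, 1.24448)–(-0.2508, 1.6503, 0)  len=1.3322
  (v0,v1,v7) [-++] → (-0.2508, 1.6503, 0)–(-0.2508, 1.17492, -1.24448)  len=1.3322
  (v0,v7,v10) [-+-] → (-0.2508, 1.17492, -1.24448)–(-0.2508, 0.864903, -1.5545)  len=0.4384
  (v5,v11,v4) [+-+] → (-0.2508, 0.864903, 1.5545)–(-0.2508, -0.864903, 1.5545)  len=1.7298
  (v10,v7,v6) [-++] → (-0.2508, 0.864903, -1.5545)–(-0.2508, -0.864903, -1.5545)  len=1.7298
  (v3,v4,v2) [++-] → (-0.2508, -1.17492, 1.24448)–(-0.2508, -1.6503, 0)  len=1.3322
  (v3,v2,v6) [+-+] → (-0.2508, -1.6503, 0)–(-0.2508, -1.17492, -1.24448)  len=1.3322
  (v2,v4,v11) [-+-] → (-0.2508, -1.17492, 1.24448)–(-0.2508, -0.864903, 1.5545)  len=0.4384
  (v6,v2,v10) [+--] → (-0.2508, -1.17492, -1.24448)–(-0.2508, -0.864903, -1.5545)  len=0.4384

Chained into 1 loop(s):
  loop 1: 10 segments, perimeter = 10.5421
Total perimeter = 10.542


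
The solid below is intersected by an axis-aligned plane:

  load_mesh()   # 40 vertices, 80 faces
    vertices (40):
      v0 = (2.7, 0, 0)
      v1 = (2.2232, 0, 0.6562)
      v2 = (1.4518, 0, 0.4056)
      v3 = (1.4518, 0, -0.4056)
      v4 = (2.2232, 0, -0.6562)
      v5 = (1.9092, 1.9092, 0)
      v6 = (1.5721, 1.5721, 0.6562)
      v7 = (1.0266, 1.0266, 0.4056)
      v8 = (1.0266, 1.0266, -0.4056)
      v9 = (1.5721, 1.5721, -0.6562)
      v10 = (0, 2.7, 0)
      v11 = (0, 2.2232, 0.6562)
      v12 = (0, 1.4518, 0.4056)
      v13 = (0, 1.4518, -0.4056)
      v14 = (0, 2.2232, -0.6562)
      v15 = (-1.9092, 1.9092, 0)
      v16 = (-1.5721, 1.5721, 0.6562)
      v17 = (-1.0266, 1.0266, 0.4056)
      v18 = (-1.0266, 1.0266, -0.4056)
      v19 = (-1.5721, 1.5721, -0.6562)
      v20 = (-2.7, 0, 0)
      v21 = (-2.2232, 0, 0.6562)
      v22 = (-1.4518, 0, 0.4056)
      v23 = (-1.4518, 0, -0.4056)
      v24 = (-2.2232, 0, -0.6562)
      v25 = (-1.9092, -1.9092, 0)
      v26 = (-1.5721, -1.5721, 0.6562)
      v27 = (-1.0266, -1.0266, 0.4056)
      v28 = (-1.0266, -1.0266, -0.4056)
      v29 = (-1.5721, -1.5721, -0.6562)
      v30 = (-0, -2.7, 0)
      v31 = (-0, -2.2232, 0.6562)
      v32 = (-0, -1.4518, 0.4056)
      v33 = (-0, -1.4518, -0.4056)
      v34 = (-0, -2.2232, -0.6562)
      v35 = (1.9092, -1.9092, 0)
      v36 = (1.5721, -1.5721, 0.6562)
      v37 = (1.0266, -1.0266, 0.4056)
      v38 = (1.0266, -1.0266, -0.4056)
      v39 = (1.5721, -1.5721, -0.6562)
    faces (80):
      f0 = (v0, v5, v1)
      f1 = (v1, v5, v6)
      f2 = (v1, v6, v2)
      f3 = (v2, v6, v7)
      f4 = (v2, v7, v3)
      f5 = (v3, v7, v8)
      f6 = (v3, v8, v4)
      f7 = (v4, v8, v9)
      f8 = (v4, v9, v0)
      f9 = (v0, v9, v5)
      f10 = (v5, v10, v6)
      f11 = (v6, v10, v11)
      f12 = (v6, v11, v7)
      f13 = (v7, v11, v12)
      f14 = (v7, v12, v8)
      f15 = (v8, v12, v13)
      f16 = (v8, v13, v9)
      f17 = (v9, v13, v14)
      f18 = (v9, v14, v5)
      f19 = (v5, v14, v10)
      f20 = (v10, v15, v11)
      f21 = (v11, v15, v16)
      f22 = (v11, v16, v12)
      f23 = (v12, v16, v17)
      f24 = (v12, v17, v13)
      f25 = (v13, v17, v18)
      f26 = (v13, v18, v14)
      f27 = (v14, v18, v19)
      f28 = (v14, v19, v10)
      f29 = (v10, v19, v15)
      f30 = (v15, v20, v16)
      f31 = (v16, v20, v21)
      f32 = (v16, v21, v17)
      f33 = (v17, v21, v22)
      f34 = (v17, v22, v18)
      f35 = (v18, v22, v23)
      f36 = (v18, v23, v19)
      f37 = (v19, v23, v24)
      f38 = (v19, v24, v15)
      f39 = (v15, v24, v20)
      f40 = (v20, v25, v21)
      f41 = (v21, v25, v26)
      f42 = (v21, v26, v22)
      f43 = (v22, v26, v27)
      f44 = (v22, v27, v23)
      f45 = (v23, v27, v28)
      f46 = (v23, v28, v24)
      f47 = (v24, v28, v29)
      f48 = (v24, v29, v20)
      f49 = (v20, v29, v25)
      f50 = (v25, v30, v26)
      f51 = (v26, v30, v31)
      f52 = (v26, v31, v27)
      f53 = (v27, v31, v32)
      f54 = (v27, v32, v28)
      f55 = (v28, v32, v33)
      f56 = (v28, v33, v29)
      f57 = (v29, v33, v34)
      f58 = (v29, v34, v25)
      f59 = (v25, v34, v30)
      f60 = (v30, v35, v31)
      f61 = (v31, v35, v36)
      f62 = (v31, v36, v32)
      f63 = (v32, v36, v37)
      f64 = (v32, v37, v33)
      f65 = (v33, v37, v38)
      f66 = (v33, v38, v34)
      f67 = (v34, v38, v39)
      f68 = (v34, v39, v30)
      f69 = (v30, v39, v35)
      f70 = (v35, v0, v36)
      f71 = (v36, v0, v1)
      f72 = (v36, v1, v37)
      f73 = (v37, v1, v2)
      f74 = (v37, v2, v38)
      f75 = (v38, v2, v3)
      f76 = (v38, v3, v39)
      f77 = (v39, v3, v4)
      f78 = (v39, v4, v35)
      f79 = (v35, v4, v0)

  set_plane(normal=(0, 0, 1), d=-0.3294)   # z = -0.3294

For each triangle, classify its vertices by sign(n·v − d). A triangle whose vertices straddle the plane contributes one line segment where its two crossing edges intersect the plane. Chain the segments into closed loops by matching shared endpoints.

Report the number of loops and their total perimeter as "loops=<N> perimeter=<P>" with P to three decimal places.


loops=2 perimeter=23.956

Straddling triangles (32 of 80):
  (v2,v7,v3) [++-] → (1.41186, 0.0964336, -0.3294)–(1.4518, 0, -0.3294)  len=0.1044
  (v3,v7,v8) [-+-] → (1.41186, 0.0964336, -0.3294)–(1.0266, 1.0266, -0.3294)  len=1.0068
  (v4,v9,v0) [--+] → (2.13382, 0.789164, -0.3294)–(2.46066, 0, -0.3294)  len=0.8542
  (v0,v9,v5) [+-+] → (2.13382, 0.789164, -0.3294)–(1.73998, 1.73998, -0.3294)  len=1.0292
  (v7,v12,v8) [++-] → (0.930166, 1.06654, -0.3294)–(1.0266, 1.0266, -0.3294)  len=0.1044
  (v8,v12,v13) [-+-] → (0.930166, 1.06654, -0.3294)–(0, 1.4518, -0.3294)  len=1.0068
  (v9,v14,v5) [--+] → (0.950818, 2.06682, -0.3294)–(1.73998, 1.73998, -0.3294)  len=0.8542
  (v5,v14,v10) [+-+] → (0.950818, 2.06682, -0.3294)–(0, 2.46066, -0.3294)  len=1.0292
  (v12,v17,v13) [++-] → (-0.0964336, 1.41186, -0.3294)–(0, 1.4518, -0.3294)  len=0.1044
  (v13,v17,v18) [-+-] → (-0.0964336, 1.41186, -0.3294)–(-1.0266, 1.0266, -0.3294)  len=1.0068
  (v14,v19,v10) [--+] → (-0.789164, 2.13382, -0.3294)–(0, 2.46066, -0.3294)  len=0.8542
  (v10,v19,v15) [+-+] → (-0.789164, 2.13382, -0.3294)–(-1.73998, 1.73998, -0.3294)  len=1.0292
  (v17,v22,v18) [++-] → (-1.06654, 0.930166, -0.3294)–(-1.0266, 1.0266, -0.3294)  len=0.1044
  (v18,v22,v23) [-+-] → (-1.06654, 0.930166, -0.3294)–(-1.4518, 0, -0.3294)  len=1.0068
  (v19,v24,v15) [--+] → (-2.06682, 0.950818, -0.3294)–(-1.73998, 1.73998, -0.3294)  len=0.8542
  (v15,v24,v20) [+-+] → (-2.06682, 0.950818, -0.3294)–(-2.46066, 0, -0.3294)  len=1.0292
  (v22,v27,v23) [++-] → (-1.41186, -0.0964336, -0.3294)–(-1.4518, 0, -0.3294)  len=0.1044
  (v23,v27,v28) [-+-] → (-1.41186, -0.0964336, -0.3294)–(-1.0266, -1.0266, -0.3294)  len=1.0068
  (v24,v29,v20) [--+] → (-2.13382, -0.789164, -0.3294)–(-2.46066, 0, -0.3294)  len=0.8542
  (v20,v29,v25) [+-+] → (-2.13382, -0.789164, -0.3294)–(-1.73998, -1.73998, -0.3294)  len=1.0292
  (v27,v32,v28) [++-] → (-0.930166, -1.06654, -0.3294)–(-1.0266, -1.0266, -0.3294)  len=0.1044
  (v28,v32,v33) [-+-] → (-0.930166, -1.06654, -0.3294)–(0, -1.4518, -0.3294)  len=1.0068
  (v29,v34,v25) [--+] → (-0.950818, -2.06682, -0.3294)–(-1.73998, -1.73998, -0.3294)  len=0.8542
  (v25,v34,v30) [+-+] → (-0.950818, -2.06682, -0.3294)–(0, -2.46066, -0.3294)  len=1.0292
  (v32,v37,v33) [++-] → (0.0964336, -1.41186, -0.3294)–(0, -1.4518, -0.3294)  len=0.1044
  (v33,v37,v38) [-+-] → (0.0964336, -1.41186, -0.3294)–(1.0266, -1.0266, -0.3294)  len=1.0068
  (v34,v39,v30) [--+] → (0.789164, -2.13382, -0.3294)–(0, -2.46066, -0.3294)  len=0.8542
  (v30,v39,v35) [+-+] → (0.789164, -2.13382, -0.3294)–(1.73998, -1.73998, -0.3294)  len=1.0292
  (v37,v2,v38) [++-] → (1.06654, -0.930166, -0.3294)–(1.0266, -1.0266, -0.3294)  len=0.1044
  (v38,v2,v3) [-+-] → (1.06654, -0.930166, -0.3294)–(1.4518, 0, -0.3294)  len=1.0068
  (v39,v4,v35) [--+] → (2.06682, -0.950818, -0.3294)–(1.73998, -1.73998, -0.3294)  len=0.8542
  (v35,v4,v0) [+-+] → (2.06682, -0.950818, -0.3294)–(2.46066, 0, -0.3294)  len=1.0292

Chained into 2 loop(s):
  loop 1: 16 segments, perimeter = 8.8894
  loop 2: 16 segments, perimeter = 15.0666
Total perimeter = 23.956
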